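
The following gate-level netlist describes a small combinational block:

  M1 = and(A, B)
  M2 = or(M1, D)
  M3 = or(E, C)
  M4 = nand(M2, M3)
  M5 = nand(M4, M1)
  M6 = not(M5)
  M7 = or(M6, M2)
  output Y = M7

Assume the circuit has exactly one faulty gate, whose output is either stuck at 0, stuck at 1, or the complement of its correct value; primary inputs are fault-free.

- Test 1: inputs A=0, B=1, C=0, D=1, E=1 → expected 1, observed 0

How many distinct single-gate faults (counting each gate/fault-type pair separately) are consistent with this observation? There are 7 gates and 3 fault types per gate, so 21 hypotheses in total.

4

Fault-free: M1=0, M2=1, M3=1, M4=0, M5=1, M6=0, M7=1 → 1. Observed 0.
  M1: none of the 3 fault types match ✗
  M2: stuck-at-0, inverted output ✓; others ✗
  M3: none of the 3 fault types match ✗
  M4: none of the 3 fault types match ✗
  M5: none of the 3 fault types match ✗
  M6: none of the 3 fault types match ✗
  M7: stuck-at-0, inverted output ✓; others ✗
Consistent faults: {M2 stuck-at-0, M2 inverted output, M7 stuck-at-0, M7 inverted output} — 4 in all.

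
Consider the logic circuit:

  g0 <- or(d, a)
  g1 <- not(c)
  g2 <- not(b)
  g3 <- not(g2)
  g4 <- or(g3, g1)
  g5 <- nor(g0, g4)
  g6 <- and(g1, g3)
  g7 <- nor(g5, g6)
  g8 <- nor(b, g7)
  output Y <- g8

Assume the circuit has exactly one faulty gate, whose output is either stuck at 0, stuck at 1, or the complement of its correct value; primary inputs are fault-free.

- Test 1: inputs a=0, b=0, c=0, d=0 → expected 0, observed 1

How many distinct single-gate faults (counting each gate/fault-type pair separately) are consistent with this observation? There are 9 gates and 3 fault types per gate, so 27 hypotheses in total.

Fault-free: g0=0, g1=1, g2=1, g3=0, g4=1, g5=0, g6=0, g7=1, g8=0 → 0. Observed 1.
  g0: none of the 3 fault types match ✗
  g1: stuck-at-0, inverted output ✓; others ✗
  g2: stuck-at-0, inverted output ✓; others ✗
  g3: stuck-at-1, inverted output ✓; others ✗
  g4: stuck-at-0, inverted output ✓; others ✗
  g5: stuck-at-1, inverted output ✓; others ✗
  g6: stuck-at-1, inverted output ✓; others ✗
  g7: stuck-at-0, inverted output ✓; others ✗
  g8: stuck-at-1, inverted output ✓; others ✗
Consistent faults: {g1 stuck-at-0, g1 inverted output, g2 stuck-at-0, g2 inverted output, g3 stuck-at-1, g3 inverted output, g4 stuck-at-0, g4 inverted output, g5 stuck-at-1, g5 inverted output, g6 stuck-at-1, g6 inverted output, g7 stuck-at-0, g7 inverted output, g8 stuck-at-1, g8 inverted output} — 16 in all.

16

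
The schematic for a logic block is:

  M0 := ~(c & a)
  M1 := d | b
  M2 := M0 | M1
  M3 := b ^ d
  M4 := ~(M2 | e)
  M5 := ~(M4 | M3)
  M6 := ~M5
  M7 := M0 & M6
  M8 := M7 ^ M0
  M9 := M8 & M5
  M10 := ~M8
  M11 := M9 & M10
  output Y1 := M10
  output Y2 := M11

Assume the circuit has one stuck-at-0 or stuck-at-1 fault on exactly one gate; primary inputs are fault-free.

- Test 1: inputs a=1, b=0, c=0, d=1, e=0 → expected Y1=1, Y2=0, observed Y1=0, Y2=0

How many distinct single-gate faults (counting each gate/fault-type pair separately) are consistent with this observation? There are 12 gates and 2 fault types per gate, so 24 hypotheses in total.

6

Fault-free: M0=1, M1=1, M2=1, M3=1, M4=0, M5=0, M6=1, M7=1, M8=0, M9=0, M10=1, M11=0 → Y1=1, Y2=0. Observed Y1=0, Y2=0.
  M0: none of the 2 fault types match ✗
  M1: none of the 2 fault types match ✗
  M2: none of the 2 fault types match ✗
  M3: stuck-at-0 ✓; others ✗
  M4: none of the 2 fault types match ✗
  M5: stuck-at-1 ✓; others ✗
  M6: stuck-at-0 ✓; others ✗
  M7: stuck-at-0 ✓; others ✗
  M8: stuck-at-1 ✓; others ✗
  M9: none of the 2 fault types match ✗
  M10: stuck-at-0 ✓; others ✗
  M11: none of the 2 fault types match ✗
Consistent faults: {M3 stuck-at-0, M5 stuck-at-1, M6 stuck-at-0, M7 stuck-at-0, M8 stuck-at-1, M10 stuck-at-0} — 6 in all.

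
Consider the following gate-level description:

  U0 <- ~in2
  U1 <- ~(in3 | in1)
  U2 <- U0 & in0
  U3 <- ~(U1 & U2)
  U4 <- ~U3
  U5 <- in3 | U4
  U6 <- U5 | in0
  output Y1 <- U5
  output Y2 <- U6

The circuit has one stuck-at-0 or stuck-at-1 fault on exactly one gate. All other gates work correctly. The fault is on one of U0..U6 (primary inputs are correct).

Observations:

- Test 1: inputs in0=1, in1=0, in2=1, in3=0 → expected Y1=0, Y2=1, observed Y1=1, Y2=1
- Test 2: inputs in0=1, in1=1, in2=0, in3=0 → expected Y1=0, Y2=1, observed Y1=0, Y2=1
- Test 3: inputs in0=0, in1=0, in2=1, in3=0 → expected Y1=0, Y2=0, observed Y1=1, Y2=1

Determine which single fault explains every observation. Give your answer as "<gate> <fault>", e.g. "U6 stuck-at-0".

Fault-free values for test 1 (in0=1, in1=0, in2=1, in3=0): U0=0, U1=1, U2=0, U3=1, U4=0, U5=0, U6=1, giving Y1=0, Y2=1. Observed Y1=1, Y2=1.
Test 1: faults giving observed Y1=1, Y2=1 are {U0 stuck-at-1, U2 stuck-at-1, U3 stuck-at-0, U4 stuck-at-1, U5 stuck-at-1}.
Test 2 (in0=1, in1=1, in2=0, in3=0): fault-free U0=1, U1=0, U2=1, U3=1, U4=0, U5=0, U6=1 → Y1=0, Y2=1; observed Y1=0, Y2=1. Eliminates U3 stuck-at-0, U4 stuck-at-1, U5 stuck-at-1.
Test 3 (in0=0, in1=0, in2=1, in3=0): fault-free U0=0, U1=1, U2=0, U3=1, U4=0, U5=0, U6=0 → Y1=0, Y2=0; observed Y1=1, Y2=1. Eliminates U0 stuck-at-1.
Only U2 stuck-at-1 is consistent with every test.

U2 stuck-at-1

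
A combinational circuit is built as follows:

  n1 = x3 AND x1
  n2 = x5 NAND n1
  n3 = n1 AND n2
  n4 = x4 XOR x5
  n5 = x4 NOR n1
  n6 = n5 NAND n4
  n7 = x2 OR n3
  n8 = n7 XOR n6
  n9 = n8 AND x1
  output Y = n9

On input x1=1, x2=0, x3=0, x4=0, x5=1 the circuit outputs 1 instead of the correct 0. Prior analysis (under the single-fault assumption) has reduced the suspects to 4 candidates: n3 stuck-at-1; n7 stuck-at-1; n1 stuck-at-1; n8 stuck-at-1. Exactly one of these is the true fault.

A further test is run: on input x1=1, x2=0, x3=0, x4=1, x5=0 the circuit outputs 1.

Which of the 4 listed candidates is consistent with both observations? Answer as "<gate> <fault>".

Evaluate each candidate on input x1=1, x2=0, x3=0, x4=1, x5=0:
  n3 stuck-at-1: n1=0, n2=1, n3=1 [stuck-at-1], n4=1, n5=0, n6=1, n7=1, n8=0, n9=0 → 0 — eliminated
  n7 stuck-at-1: n1=0, n2=1, n3=0, n4=1, n5=0, n6=1, n7=1 [stuck-at-1], n8=0, n9=0 → 0 — eliminated
  n1 stuck-at-1: n1=1 [stuck-at-1], n2=1, n3=1, n4=1, n5=0, n6=1, n7=1, n8=0, n9=0 → 0 — eliminated
  n8 stuck-at-1: n1=0, n2=1, n3=0, n4=1, n5=0, n6=1, n7=0, n8=1 [stuck-at-1], n9=1 → 1 — matches
Only n8 stuck-at-1 reproduces the observed 1.

n8 stuck-at-1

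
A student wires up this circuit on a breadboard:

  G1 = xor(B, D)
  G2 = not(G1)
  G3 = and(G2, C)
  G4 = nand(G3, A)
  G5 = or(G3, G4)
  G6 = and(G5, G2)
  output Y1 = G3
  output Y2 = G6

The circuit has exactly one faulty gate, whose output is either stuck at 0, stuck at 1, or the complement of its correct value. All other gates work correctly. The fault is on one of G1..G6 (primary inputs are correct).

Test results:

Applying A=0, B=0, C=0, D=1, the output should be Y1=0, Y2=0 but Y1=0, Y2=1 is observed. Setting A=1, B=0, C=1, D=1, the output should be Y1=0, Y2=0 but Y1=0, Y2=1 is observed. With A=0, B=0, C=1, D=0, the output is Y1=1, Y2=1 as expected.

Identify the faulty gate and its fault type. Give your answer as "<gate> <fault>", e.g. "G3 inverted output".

G6 stuck-at-1

Fault-free values for test 1 (A=0, B=0, C=0, D=1): G1=1, G2=0, G3=0, G4=1, G5=1, G6=0, giving Y1=0, Y2=0. Observed Y1=0, Y2=1.
Test 1: faults giving observed Y1=0, Y2=1 are {G1 stuck-at-0, G1 inverted output, G2 stuck-at-1, G2 inverted output, G6 stuck-at-1, G6 inverted output}.
Test 2 (A=1, B=0, C=1, D=1): fault-free G1=1, G2=0, G3=0, G4=1, G5=1, G6=0 → Y1=0, Y2=0; observed Y1=0, Y2=1. Eliminates G1 stuck-at-0, G1 inverted output, G2 stuck-at-1, G2 inverted output.
Test 3 (A=0, B=0, C=1, D=0): fault-free G1=0, G2=1, G3=1, G4=1, G5=1, G6=1 → Y1=1, Y2=1; observed Y1=1, Y2=1. Eliminates G6 inverted output.
Only G6 stuck-at-1 is consistent with every test.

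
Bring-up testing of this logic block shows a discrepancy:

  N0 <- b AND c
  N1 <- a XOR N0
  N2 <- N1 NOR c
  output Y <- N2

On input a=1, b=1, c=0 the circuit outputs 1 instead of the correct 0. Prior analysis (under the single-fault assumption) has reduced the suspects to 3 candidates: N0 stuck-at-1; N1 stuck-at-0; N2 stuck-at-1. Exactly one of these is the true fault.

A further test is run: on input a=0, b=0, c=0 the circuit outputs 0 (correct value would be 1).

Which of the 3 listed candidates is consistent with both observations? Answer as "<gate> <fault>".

Evaluate each candidate on input a=0, b=0, c=0:
  N0 stuck-at-1: N0=1 [stuck-at-1], N1=1, N2=0 → 0 — matches
  N1 stuck-at-0: N0=0, N1=0 [stuck-at-0], N2=1 → 1 — eliminated
  N2 stuck-at-1: N0=0, N1=0, N2=1 [stuck-at-1] → 1 — eliminated
Only N0 stuck-at-1 reproduces the observed 0.

N0 stuck-at-1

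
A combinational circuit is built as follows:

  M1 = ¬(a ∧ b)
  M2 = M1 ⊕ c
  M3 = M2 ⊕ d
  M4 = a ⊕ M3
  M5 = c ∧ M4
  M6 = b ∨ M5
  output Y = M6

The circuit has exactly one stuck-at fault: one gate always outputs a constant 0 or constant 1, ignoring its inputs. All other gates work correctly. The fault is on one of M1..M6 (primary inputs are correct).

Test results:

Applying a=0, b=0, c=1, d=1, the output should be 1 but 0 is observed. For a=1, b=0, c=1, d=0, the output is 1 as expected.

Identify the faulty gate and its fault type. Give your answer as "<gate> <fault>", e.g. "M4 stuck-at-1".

M3 stuck-at-0

Fault-free values for test 1 (a=0, b=0, c=1, d=1): M1=1, M2=0, M3=1, M4=1, M5=1, M6=1, giving Y=1. Observed 0.
Test 1: faults giving observed 0 are {M1 stuck-at-0, M2 stuck-at-1, M3 stuck-at-0, M4 stuck-at-0, M5 stuck-at-0, M6 stuck-at-0}.
Test 2 (a=1, b=0, c=1, d=0): fault-free M1=1, M2=0, M3=0, M4=1, M5=1, M6=1 → 1; observed 1. Eliminates M1 stuck-at-0, M2 stuck-at-1, M4 stuck-at-0, M5 stuck-at-0, M6 stuck-at-0.
Only M3 stuck-at-0 is consistent with every test.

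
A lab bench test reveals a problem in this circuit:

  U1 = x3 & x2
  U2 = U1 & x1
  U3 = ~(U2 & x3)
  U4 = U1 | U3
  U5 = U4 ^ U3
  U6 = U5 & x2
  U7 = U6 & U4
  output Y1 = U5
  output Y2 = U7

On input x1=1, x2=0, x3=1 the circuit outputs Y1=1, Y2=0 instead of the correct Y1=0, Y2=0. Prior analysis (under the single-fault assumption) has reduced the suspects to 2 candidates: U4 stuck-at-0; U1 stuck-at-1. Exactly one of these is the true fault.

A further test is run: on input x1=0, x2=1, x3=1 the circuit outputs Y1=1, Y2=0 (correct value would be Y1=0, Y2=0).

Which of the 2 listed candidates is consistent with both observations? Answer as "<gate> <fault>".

Evaluate each candidate on input x1=0, x2=1, x3=1:
  U4 stuck-at-0: U1=1, U2=0, U3=1, U4=0 [stuck-at-0], U5=1, U6=1, U7=0 → Y1=1, Y2=0 — matches
  U1 stuck-at-1: U1=1 [stuck-at-1], U2=0, U3=1, U4=1, U5=0, U6=0, U7=0 → Y1=0, Y2=0 — eliminated
Only U4 stuck-at-0 reproduces the observed Y1=1, Y2=0.

U4 stuck-at-0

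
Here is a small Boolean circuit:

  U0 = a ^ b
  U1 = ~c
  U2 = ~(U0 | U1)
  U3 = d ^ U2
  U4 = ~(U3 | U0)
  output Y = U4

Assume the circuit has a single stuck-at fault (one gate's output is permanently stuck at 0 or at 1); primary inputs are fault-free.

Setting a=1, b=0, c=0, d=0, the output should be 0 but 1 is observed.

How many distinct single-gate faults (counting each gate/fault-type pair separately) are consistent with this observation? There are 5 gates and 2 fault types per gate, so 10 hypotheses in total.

2

Fault-free: U0=1, U1=1, U2=0, U3=0, U4=0 → 0. Observed 1.
  U0 stuck-at-0: output 1 ✓
  U0 stuck-at-1: output 0 ✗
  U1 stuck-at-0: output 0 ✗
  U1 stuck-at-1: output 0 ✗
  U2 stuck-at-0: output 0 ✗
  U2 stuck-at-1: output 0 ✗
  U3 stuck-at-0: output 0 ✗
  U3 stuck-at-1: output 0 ✗
  U4 stuck-at-0: output 0 ✗
  U4 stuck-at-1: output 1 ✓
Consistent faults: {U0 stuck-at-0, U4 stuck-at-1} — 2 in all.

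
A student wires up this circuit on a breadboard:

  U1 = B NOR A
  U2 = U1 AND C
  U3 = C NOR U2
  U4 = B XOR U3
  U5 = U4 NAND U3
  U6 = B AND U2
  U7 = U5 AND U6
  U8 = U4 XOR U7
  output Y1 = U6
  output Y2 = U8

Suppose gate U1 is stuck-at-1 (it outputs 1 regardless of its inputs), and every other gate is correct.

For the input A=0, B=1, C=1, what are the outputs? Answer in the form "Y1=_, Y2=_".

Propagate with U1 forced: U1=1 [stuck-at-1], U2=1, U3=0, U4=1, U5=1, U6=1, U7=1, U8=0.
So the outputs are Y1=1, Y2=0. (Without the fault they would be Y1=0, Y2=1.)

Y1=1, Y2=0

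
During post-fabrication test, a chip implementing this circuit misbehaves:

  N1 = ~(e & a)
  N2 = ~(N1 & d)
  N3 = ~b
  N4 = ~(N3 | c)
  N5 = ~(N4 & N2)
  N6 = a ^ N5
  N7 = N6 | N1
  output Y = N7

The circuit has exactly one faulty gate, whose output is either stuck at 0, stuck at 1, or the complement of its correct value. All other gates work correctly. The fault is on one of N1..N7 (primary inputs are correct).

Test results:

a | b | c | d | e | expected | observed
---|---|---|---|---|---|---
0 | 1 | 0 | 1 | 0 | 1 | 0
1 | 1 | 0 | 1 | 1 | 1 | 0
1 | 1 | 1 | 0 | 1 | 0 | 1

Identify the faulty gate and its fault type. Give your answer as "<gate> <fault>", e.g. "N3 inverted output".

N7 inverted output

Fault-free values for test 1 (a=0, b=1, c=0, d=1, e=0): N1=1, N2=0, N3=0, N4=1, N5=1, N6=1, N7=1, giving Y=1. Observed 0.
Test 1: faults giving observed 0 are {N1 stuck-at-0, N1 inverted output, N7 stuck-at-0, N7 inverted output}.
Test 2 (a=1, b=1, c=0, d=1, e=1): fault-free N1=0, N2=1, N3=0, N4=1, N5=0, N6=1, N7=1 → 1; observed 0. Eliminates N1 stuck-at-0, N1 inverted output.
Test 3 (a=1, b=1, c=1, d=0, e=1): fault-free N1=0, N2=1, N3=0, N4=0, N5=1, N6=0, N7=0 → 0; observed 1. Eliminates N7 stuck-at-0.
Only N7 inverted output is consistent with every test.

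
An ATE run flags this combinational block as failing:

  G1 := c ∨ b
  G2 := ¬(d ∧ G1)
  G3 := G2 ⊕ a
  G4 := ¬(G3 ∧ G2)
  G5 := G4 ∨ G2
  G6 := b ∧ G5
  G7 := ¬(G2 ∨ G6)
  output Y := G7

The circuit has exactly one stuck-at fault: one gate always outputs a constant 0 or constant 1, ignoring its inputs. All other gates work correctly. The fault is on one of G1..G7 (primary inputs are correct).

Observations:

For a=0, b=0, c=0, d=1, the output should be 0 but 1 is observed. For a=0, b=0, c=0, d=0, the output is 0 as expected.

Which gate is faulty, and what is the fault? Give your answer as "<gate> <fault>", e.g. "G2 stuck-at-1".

Fault-free values for test 1 (a=0, b=0, c=0, d=1): G1=0, G2=1, G3=1, G4=0, G5=1, G6=0, G7=0, giving Y=0. Observed 1.
Test 1: faults giving observed 1 are {G1 stuck-at-1, G2 stuck-at-0, G7 stuck-at-1}.
Test 2 (a=0, b=0, c=0, d=0): fault-free G1=0, G2=1, G3=1, G4=0, G5=1, G6=0, G7=0 → 0; observed 0. Eliminates G2 stuck-at-0, G7 stuck-at-1.
Only G1 stuck-at-1 is consistent with every test.

G1 stuck-at-1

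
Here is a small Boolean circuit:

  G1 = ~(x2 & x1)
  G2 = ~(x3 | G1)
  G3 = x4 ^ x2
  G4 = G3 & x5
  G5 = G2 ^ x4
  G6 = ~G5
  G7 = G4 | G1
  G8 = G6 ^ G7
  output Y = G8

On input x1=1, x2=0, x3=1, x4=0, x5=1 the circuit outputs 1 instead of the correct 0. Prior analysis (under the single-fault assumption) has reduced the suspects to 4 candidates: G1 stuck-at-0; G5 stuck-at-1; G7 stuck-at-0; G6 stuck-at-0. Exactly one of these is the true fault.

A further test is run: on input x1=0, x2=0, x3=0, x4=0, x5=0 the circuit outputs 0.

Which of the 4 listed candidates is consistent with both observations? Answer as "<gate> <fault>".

Evaluate each candidate on input x1=0, x2=0, x3=0, x4=0, x5=0:
  G1 stuck-at-0: G1=0 [stuck-at-0], G2=1, G3=0, G4=0, G5=1, G6=0, G7=0, G8=0 → 0 — matches
  G5 stuck-at-1: G1=1, G2=0, G3=0, G4=0, G5=1 [stuck-at-1], G6=0, G7=1, G8=1 → 1 — eliminated
  G7 stuck-at-0: G1=1, G2=0, G3=0, G4=0, G5=0, G6=1, G7=0 [stuck-at-0], G8=1 → 1 — eliminated
  G6 stuck-at-0: G1=1, G2=0, G3=0, G4=0, G5=0, G6=0 [stuck-at-0], G7=1, G8=1 → 1 — eliminated
Only G1 stuck-at-0 reproduces the observed 0.

G1 stuck-at-0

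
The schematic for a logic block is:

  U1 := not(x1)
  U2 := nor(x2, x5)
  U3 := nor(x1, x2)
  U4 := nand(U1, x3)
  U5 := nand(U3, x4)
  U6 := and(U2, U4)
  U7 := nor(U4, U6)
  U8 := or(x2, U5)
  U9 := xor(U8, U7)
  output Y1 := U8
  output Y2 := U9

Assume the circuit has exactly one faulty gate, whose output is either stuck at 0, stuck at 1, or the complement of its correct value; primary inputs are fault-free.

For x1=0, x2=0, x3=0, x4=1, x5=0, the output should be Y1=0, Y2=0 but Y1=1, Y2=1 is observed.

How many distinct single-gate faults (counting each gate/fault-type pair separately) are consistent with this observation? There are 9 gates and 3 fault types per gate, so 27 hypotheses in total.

6

Fault-free: U1=1, U2=1, U3=1, U4=1, U5=0, U6=1, U7=0, U8=0, U9=0 → Y1=0, Y2=0. Observed Y1=1, Y2=1.
  U1: none of the 3 fault types match ✗
  U2: none of the 3 fault types match ✗
  U3: stuck-at-0, inverted output ✓; others ✗
  U4: none of the 3 fault types match ✗
  U5: stuck-at-1, inverted output ✓; others ✗
  U6: none of the 3 fault types match ✗
  U7: none of the 3 fault types match ✗
  U8: stuck-at-1, inverted output ✓; others ✗
  U9: none of the 3 fault types match ✗
Consistent faults: {U3 stuck-at-0, U3 inverted output, U5 stuck-at-1, U5 inverted output, U8 stuck-at-1, U8 inverted output} — 6 in all.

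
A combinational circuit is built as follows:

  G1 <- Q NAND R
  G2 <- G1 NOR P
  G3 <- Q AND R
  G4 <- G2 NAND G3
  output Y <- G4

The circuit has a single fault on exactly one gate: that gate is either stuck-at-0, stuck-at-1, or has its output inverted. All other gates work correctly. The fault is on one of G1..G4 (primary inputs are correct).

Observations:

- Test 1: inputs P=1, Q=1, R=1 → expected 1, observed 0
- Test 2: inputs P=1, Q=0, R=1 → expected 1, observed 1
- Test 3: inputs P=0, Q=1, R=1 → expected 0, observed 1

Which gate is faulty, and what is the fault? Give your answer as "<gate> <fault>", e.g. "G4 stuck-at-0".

Fault-free values for test 1 (P=1, Q=1, R=1): G1=0, G2=0, G3=1, G4=1, giving Y=1. Observed 0.
Test 1: faults giving observed 0 are {G2 stuck-at-1, G2 inverted output, G4 stuck-at-0, G4 inverted output}.
Test 2 (P=1, Q=0, R=1): fault-free G1=1, G2=0, G3=0, G4=1 → 1; observed 1. Eliminates G4 stuck-at-0, G4 inverted output.
Test 3 (P=0, Q=1, R=1): fault-free G1=0, G2=1, G3=1, G4=0 → 0; observed 1. Eliminates G2 stuck-at-1.
Only G2 inverted output is consistent with every test.

G2 inverted output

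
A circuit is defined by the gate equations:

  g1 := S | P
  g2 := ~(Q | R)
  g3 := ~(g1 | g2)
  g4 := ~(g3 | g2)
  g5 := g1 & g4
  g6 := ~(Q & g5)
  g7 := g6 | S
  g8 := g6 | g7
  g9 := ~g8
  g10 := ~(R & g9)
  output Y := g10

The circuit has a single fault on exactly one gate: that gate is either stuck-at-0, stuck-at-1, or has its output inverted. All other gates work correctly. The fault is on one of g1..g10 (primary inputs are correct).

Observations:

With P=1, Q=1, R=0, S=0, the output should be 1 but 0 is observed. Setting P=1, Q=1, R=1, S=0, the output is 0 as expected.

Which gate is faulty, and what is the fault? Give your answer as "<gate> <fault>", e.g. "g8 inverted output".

g10 stuck-at-0

Fault-free values for test 1 (P=1, Q=1, R=0, S=0): g1=1, g2=0, g3=0, g4=1, g5=1, g6=0, g7=0, g8=0, g9=1, g10=1, giving Y=1. Observed 0.
Test 1: faults giving observed 0 are {g10 stuck-at-0, g10 inverted output}.
Test 2 (P=1, Q=1, R=1, S=0): fault-free g1=1, g2=0, g3=0, g4=1, g5=1, g6=0, g7=0, g8=0, g9=1, g10=0 → 0; observed 0. Eliminates g10 inverted output.
Only g10 stuck-at-0 is consistent with every test.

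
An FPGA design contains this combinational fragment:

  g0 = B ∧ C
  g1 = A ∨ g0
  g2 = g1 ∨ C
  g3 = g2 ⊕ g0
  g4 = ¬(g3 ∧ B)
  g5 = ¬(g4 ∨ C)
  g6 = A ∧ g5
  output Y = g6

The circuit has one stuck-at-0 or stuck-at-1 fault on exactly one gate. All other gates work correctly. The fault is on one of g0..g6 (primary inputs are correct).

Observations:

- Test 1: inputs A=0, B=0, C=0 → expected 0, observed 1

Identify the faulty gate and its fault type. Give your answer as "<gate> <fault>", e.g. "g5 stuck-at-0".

Fault-free values for test 1 (A=0, B=0, C=0): g0=0, g1=0, g2=0, g3=0, g4=1, g5=0, g6=0, giving Y=0. Observed 1.
Test 1: faults giving observed 1 are {g6 stuck-at-1}.
Only g6 stuck-at-1 is consistent with every test.

g6 stuck-at-1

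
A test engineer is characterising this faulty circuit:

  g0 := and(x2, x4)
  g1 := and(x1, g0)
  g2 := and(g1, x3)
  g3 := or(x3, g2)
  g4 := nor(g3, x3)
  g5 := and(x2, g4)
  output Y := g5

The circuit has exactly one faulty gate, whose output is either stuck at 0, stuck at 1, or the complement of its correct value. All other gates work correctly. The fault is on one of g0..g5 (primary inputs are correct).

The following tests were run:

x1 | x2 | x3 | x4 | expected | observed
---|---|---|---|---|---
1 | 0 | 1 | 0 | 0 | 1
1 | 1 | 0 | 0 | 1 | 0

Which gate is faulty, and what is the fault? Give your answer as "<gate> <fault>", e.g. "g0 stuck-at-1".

g5 inverted output

Fault-free values for test 1 (x1=1, x2=0, x3=1, x4=0): g0=0, g1=0, g2=0, g3=1, g4=0, g5=0, giving Y=0. Observed 1.
Test 1: faults giving observed 1 are {g5 stuck-at-1, g5 inverted output}.
Test 2 (x1=1, x2=1, x3=0, x4=0): fault-free g0=0, g1=0, g2=0, g3=0, g4=1, g5=1 → 1; observed 0. Eliminates g5 stuck-at-1.
Only g5 inverted output is consistent with every test.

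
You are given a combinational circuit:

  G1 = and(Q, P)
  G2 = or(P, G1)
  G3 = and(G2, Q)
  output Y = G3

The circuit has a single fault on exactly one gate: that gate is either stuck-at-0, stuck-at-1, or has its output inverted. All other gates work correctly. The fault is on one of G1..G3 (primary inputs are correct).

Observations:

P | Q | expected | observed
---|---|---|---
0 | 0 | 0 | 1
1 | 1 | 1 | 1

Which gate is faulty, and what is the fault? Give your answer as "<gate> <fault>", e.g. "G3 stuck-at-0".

Fault-free values for test 1 (P=0, Q=0): G1=0, G2=0, G3=0, giving Y=0. Observed 1.
Test 1: faults giving observed 1 are {G3 stuck-at-1, G3 inverted output}.
Test 2 (P=1, Q=1): fault-free G1=1, G2=1, G3=1 → 1; observed 1. Eliminates G3 inverted output.
Only G3 stuck-at-1 is consistent with every test.

G3 stuck-at-1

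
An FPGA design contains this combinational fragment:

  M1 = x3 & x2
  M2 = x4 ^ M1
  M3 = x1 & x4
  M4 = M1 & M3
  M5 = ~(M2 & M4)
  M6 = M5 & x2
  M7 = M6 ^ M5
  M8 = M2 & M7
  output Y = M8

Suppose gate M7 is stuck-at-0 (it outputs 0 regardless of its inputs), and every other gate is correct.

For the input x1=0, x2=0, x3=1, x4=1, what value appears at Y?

0

Propagate with M7 forced: M1=0, M2=1, M3=0, M4=0, M5=1, M6=0, M7=0 [stuck-at-0], M8=0.
So Y = 0. (Without the fault it would be 1.)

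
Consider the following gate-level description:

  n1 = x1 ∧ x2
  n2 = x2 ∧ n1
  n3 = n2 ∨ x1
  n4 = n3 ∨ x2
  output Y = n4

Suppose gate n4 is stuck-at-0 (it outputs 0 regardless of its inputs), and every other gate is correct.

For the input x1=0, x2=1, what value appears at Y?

Propagate with n4 forced: n1=0, n2=0, n3=0, n4=0 [stuck-at-0].
So Y = 0. (Without the fault it would be 1.)

0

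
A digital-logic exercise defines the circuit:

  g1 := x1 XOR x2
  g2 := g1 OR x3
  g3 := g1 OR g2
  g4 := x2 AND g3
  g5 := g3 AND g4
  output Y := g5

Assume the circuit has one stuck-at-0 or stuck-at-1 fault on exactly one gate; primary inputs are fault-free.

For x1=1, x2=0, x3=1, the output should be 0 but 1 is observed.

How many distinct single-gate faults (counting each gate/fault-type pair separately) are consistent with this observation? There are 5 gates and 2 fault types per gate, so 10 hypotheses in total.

2

Fault-free: g1=1, g2=1, g3=1, g4=0, g5=0 → 0. Observed 1.
  g1 stuck-at-0: output 0 ✗
  g1 stuck-at-1: output 0 ✗
  g2 stuck-at-0: output 0 ✗
  g2 stuck-at-1: output 0 ✗
  g3 stuck-at-0: output 0 ✗
  g3 stuck-at-1: output 0 ✗
  g4 stuck-at-0: output 0 ✗
  g4 stuck-at-1: output 1 ✓
  g5 stuck-at-0: output 0 ✗
  g5 stuck-at-1: output 1 ✓
Consistent faults: {g4 stuck-at-1, g5 stuck-at-1} — 2 in all.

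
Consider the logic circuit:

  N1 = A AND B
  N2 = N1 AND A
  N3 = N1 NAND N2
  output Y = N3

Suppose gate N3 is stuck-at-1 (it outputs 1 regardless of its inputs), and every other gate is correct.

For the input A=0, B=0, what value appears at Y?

Propagate with N3 forced: N1=0, N2=0, N3=1 [stuck-at-1].
So Y = 1. (Same as the fault-free value — the fault is masked on this input.)

1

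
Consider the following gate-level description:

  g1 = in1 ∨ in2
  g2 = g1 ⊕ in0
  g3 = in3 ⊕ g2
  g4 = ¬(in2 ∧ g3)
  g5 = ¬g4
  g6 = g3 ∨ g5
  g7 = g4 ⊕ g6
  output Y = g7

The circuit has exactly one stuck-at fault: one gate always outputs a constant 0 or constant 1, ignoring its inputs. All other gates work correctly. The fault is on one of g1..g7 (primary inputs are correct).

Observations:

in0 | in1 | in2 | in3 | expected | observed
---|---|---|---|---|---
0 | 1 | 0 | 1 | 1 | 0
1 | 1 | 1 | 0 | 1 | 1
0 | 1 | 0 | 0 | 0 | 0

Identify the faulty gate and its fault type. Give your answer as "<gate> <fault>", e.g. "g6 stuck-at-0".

g3 stuck-at-1

Fault-free values for test 1 (in0=0, in1=1, in2=0, in3=1): g1=1, g2=1, g3=0, g4=1, g5=0, g6=0, g7=1, giving Y=1. Observed 0.
Test 1: faults giving observed 0 are {g1 stuck-at-0, g2 stuck-at-0, g3 stuck-at-1, g5 stuck-at-1, g6 stuck-at-1, g7 stuck-at-0}.
Test 2 (in0=1, in1=1, in2=1, in3=0): fault-free g1=1, g2=0, g3=0, g4=1, g5=0, g6=0, g7=1 → 1; observed 1. Eliminates g5 stuck-at-1, g6 stuck-at-1, g7 stuck-at-0.
Test 3 (in0=0, in1=1, in2=0, in3=0): fault-free g1=1, g2=1, g3=1, g4=1, g5=0, g6=1, g7=0 → 0; observed 0. Eliminates g1 stuck-at-0, g2 stuck-at-0.
Only g3 stuck-at-1 is consistent with every test.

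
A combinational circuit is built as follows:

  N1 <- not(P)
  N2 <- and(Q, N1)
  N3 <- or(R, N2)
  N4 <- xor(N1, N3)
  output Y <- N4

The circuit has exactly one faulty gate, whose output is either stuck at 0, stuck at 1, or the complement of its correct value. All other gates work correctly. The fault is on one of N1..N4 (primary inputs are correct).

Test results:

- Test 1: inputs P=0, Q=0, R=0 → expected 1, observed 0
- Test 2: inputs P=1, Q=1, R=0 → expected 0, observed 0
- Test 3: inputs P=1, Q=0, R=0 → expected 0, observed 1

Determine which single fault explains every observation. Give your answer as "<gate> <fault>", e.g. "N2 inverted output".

Fault-free values for test 1 (P=0, Q=0, R=0): N1=1, N2=0, N3=0, N4=1, giving Y=1. Observed 0.
Test 1: faults giving observed 0 are {N1 stuck-at-0, N1 inverted output, N2 stuck-at-1, N2 inverted output, N3 stuck-at-1, N3 inverted output, N4 stuck-at-0, N4 inverted output}.
Test 2 (P=1, Q=1, R=0): fault-free N1=0, N2=0, N3=0, N4=0 → 0; observed 0. Eliminates N2 stuck-at-1, N2 inverted output, N3 stuck-at-1, N3 inverted output, N4 inverted output.
Test 3 (P=1, Q=0, R=0): fault-free N1=0, N2=0, N3=0, N4=0 → 0; observed 1. Eliminates N1 stuck-at-0, N4 stuck-at-0.
Only N1 inverted output is consistent with every test.

N1 inverted output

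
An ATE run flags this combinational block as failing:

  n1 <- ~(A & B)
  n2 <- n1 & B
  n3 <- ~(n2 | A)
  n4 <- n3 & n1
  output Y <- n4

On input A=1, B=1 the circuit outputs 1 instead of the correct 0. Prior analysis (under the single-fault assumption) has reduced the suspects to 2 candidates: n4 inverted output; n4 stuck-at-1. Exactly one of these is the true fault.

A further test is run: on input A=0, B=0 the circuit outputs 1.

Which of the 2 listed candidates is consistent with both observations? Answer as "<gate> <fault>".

Evaluate each candidate on input A=0, B=0:
  n4 inverted output: n1=1, n2=0, n3=1, n4=0 [inverted output] → 0 — eliminated
  n4 stuck-at-1: n1=1, n2=0, n3=1, n4=1 [stuck-at-1] → 1 — matches
Only n4 stuck-at-1 reproduces the observed 1.

n4 stuck-at-1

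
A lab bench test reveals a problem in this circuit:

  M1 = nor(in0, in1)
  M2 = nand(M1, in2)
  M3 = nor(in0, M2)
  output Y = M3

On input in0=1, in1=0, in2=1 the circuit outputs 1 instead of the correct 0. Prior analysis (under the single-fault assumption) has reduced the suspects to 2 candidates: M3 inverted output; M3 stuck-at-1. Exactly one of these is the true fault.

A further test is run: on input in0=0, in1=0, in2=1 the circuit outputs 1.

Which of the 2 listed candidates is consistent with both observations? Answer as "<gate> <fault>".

Evaluate each candidate on input in0=0, in1=0, in2=1:
  M3 inverted output: M1=1, M2=0, M3=0 [inverted output] → 0 — eliminated
  M3 stuck-at-1: M1=1, M2=0, M3=1 [stuck-at-1] → 1 — matches
Only M3 stuck-at-1 reproduces the observed 1.

M3 stuck-at-1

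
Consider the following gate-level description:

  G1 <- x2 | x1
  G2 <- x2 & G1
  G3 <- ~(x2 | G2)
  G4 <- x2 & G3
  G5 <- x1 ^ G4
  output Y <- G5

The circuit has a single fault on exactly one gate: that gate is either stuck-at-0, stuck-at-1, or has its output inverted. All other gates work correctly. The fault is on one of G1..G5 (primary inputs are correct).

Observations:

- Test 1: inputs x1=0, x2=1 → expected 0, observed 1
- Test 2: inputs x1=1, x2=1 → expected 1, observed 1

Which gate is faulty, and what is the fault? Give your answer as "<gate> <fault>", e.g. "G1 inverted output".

Fault-free values for test 1 (x1=0, x2=1): G1=1, G2=1, G3=0, G4=0, G5=0, giving Y=0. Observed 1.
Test 1: faults giving observed 1 are {G3 stuck-at-1, G3 inverted output, G4 stuck-at-1, G4 inverted output, G5 stuck-at-1, G5 inverted output}.
Test 2 (x1=1, x2=1): fault-free G1=1, G2=1, G3=0, G4=0, G5=1 → 1; observed 1. Eliminates G3 stuck-at-1, G3 inverted output, G4 stuck-at-1, G4 inverted output, G5 inverted output.
Only G5 stuck-at-1 is consistent with every test.

G5 stuck-at-1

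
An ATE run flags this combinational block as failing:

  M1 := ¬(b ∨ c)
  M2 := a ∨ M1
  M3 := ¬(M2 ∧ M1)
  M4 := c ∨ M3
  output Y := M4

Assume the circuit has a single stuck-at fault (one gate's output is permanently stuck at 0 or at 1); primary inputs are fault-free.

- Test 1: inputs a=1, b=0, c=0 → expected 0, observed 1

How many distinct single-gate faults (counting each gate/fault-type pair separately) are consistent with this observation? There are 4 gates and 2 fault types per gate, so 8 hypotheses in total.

4

Fault-free: M1=1, M2=1, M3=0, M4=0 → 0. Observed 1.
  M1 stuck-at-0: output 1 ✓
  M1 stuck-at-1: output 0 ✗
  M2 stuck-at-0: output 1 ✓
  M2 stuck-at-1: output 0 ✗
  M3 stuck-at-0: output 0 ✗
  M3 stuck-at-1: output 1 ✓
  M4 stuck-at-0: output 0 ✗
  M4 stuck-at-1: output 1 ✓
Consistent faults: {M1 stuck-at-0, M2 stuck-at-0, M3 stuck-at-1, M4 stuck-at-1} — 4 in all.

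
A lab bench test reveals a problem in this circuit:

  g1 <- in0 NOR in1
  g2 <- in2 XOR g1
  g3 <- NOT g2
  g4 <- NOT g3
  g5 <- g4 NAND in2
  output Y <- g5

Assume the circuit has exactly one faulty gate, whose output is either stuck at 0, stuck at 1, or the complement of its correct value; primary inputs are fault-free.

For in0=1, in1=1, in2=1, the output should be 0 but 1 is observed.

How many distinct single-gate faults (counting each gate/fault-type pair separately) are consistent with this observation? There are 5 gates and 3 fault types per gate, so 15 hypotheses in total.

Fault-free: g1=0, g2=1, g3=0, g4=1, g5=0 → 0. Observed 1.
  g1: stuck-at-1, inverted output ✓; others ✗
  g2: stuck-at-0, inverted output ✓; others ✗
  g3: stuck-at-1, inverted output ✓; others ✗
  g4: stuck-at-0, inverted output ✓; others ✗
  g5: stuck-at-1, inverted output ✓; others ✗
Consistent faults: {g1 stuck-at-1, g1 inverted output, g2 stuck-at-0, g2 inverted output, g3 stuck-at-1, g3 inverted output, g4 stuck-at-0, g4 inverted output, g5 stuck-at-1, g5 inverted output} — 10 in all.

10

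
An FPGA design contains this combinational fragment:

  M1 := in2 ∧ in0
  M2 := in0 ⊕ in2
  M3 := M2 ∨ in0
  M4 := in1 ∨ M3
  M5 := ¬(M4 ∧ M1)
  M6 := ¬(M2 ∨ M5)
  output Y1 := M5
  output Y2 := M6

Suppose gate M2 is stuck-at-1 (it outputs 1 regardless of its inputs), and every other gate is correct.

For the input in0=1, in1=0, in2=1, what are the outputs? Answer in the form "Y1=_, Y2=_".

Y1=0, Y2=0

Propagate with M2 forced: M1=1, M2=1 [stuck-at-1], M3=1, M4=1, M5=0, M6=0.
So the outputs are Y1=0, Y2=0. (Without the fault they would be Y1=0, Y2=1.)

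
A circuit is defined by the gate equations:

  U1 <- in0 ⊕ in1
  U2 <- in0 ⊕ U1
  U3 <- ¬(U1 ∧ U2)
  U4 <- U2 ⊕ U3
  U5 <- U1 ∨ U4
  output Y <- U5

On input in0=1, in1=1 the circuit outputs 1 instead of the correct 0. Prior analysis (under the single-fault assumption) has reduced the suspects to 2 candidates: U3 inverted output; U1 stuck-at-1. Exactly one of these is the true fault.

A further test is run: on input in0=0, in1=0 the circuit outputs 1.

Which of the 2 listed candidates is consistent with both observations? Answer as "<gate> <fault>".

Evaluate each candidate on input in0=0, in1=0:
  U3 inverted output: U1=0, U2=0, U3=0 [inverted output], U4=0, U5=0 → 0 — eliminated
  U1 stuck-at-1: U1=1 [stuck-at-1], U2=1, U3=0, U4=1, U5=1 → 1 — matches
Only U1 stuck-at-1 reproduces the observed 1.

U1 stuck-at-1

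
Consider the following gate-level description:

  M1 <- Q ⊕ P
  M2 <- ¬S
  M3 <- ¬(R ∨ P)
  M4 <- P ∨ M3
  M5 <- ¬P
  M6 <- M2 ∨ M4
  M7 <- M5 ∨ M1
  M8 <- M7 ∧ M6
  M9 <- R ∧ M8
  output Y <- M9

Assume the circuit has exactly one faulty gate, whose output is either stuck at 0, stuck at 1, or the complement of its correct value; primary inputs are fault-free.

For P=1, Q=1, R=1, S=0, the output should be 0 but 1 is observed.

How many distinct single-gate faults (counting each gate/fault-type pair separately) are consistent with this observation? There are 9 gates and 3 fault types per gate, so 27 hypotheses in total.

10

Fault-free: M1=0, M2=1, M3=0, M4=1, M5=0, M6=1, M7=0, M8=0, M9=0 → 0. Observed 1.
  M1: stuck-at-1, inverted output ✓; others ✗
  M2: none of the 3 fault types match ✗
  M3: none of the 3 fault types match ✗
  M4: none of the 3 fault types match ✗
  M5: stuck-at-1, inverted output ✓; others ✗
  M6: none of the 3 fault types match ✗
  M7: stuck-at-1, inverted output ✓; others ✗
  M8: stuck-at-1, inverted output ✓; others ✗
  M9: stuck-at-1, inverted output ✓; others ✗
Consistent faults: {M1 stuck-at-1, M1 inverted output, M5 stuck-at-1, M5 inverted output, M7 stuck-at-1, M7 inverted output, M8 stuck-at-1, M8 inverted output, M9 stuck-at-1, M9 inverted output} — 10 in all.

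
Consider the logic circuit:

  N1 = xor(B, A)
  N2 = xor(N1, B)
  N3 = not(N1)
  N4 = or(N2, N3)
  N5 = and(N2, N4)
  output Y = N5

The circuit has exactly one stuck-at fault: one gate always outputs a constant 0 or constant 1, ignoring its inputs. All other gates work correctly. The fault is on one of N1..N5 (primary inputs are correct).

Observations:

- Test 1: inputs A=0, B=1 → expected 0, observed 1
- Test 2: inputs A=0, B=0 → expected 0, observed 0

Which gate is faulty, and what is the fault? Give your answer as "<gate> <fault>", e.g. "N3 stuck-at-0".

N1 stuck-at-0

Fault-free values for test 1 (A=0, B=1): N1=1, N2=0, N3=0, N4=0, N5=0, giving Y=0. Observed 1.
Test 1: faults giving observed 1 are {N1 stuck-at-0, N2 stuck-at-1, N5 stuck-at-1}.
Test 2 (A=0, B=0): fault-free N1=0, N2=0, N3=1, N4=1, N5=0 → 0; observed 0. Eliminates N2 stuck-at-1, N5 stuck-at-1.
Only N1 stuck-at-0 is consistent with every test.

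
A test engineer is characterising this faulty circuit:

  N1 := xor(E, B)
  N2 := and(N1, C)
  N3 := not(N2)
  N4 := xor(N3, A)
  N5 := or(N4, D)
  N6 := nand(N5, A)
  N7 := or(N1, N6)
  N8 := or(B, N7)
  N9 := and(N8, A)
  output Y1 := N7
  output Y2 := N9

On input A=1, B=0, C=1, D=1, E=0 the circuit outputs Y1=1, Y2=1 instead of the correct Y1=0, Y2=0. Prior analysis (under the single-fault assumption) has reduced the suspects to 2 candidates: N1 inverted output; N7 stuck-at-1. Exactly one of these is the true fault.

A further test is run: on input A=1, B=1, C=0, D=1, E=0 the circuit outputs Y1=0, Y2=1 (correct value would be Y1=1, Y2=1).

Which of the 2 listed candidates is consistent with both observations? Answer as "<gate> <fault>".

N1 inverted output

Evaluate each candidate on input A=1, B=1, C=0, D=1, E=0:
  N1 inverted output: N1=0 [inverted output], N2=0, N3=1, N4=0, N5=1, N6=0, N7=0, N8=1, N9=1 → Y1=0, Y2=1 — matches
  N7 stuck-at-1: N1=1, N2=0, N3=1, N4=0, N5=1, N6=0, N7=1 [stuck-at-1], N8=1, N9=1 → Y1=1, Y2=1 — eliminated
Only N1 inverted output reproduces the observed Y1=0, Y2=1.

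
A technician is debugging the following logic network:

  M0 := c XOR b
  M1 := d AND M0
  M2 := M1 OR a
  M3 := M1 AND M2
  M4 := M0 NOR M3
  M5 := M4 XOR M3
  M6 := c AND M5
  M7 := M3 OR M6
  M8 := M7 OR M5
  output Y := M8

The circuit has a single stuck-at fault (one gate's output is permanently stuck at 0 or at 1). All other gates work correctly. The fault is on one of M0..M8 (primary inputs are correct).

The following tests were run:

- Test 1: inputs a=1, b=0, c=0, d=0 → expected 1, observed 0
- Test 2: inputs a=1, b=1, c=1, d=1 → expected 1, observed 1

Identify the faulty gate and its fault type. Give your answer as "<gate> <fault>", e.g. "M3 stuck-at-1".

Fault-free values for test 1 (a=1, b=0, c=0, d=0): M0=0, M1=0, M2=1, M3=0, M4=1, M5=1, M6=0, M7=0, M8=1, giving Y=1. Observed 0.
Test 1: faults giving observed 0 are {M0 stuck-at-1, M4 stuck-at-0, M5 stuck-at-0, M8 stuck-at-0}.
Test 2 (a=1, b=1, c=1, d=1): fault-free M0=0, M1=0, M2=1, M3=0, M4=1, M5=1, M6=1, M7=1, M8=1 → 1; observed 1. Eliminates M4 stuck-at-0, M5 stuck-at-0, M8 stuck-at-0.
Only M0 stuck-at-1 is consistent with every test.

M0 stuck-at-1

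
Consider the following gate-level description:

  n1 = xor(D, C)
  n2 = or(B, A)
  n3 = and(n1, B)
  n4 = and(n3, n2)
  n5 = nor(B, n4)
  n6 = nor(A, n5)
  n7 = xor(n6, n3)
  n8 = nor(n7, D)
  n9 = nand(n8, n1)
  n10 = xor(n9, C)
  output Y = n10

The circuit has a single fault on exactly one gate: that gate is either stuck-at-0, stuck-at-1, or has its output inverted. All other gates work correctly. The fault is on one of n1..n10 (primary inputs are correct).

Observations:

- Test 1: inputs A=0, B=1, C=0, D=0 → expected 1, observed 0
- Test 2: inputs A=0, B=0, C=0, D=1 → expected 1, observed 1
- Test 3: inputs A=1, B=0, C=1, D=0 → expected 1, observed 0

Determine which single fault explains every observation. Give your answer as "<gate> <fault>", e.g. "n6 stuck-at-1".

n1 inverted output

Fault-free values for test 1 (A=0, B=1, C=0, D=0): n1=0, n2=1, n3=0, n4=0, n5=0, n6=1, n7=1, n8=0, n9=1, n10=1, giving Y=1. Observed 0.
Test 1: faults giving observed 0 are {n1 stuck-at-1, n1 inverted output, n9 stuck-at-0, n9 inverted output, n10 stuck-at-0, n10 inverted output}.
Test 2 (A=0, B=0, C=0, D=1): fault-free n1=1, n2=0, n3=0, n4=0, n5=1, n6=0, n7=0, n8=0, n9=1, n10=1 → 1; observed 1. Eliminates n9 stuck-at-0, n9 inverted output, n10 stuck-at-0, n10 inverted output.
Test 3 (A=1, B=0, C=1, D=0): fault-free n1=1, n2=1, n3=0, n4=0, n5=1, n6=0, n7=0, n8=1, n9=0, n10=1 → 1; observed 0. Eliminates n1 stuck-at-1.
Only n1 inverted output is consistent with every test.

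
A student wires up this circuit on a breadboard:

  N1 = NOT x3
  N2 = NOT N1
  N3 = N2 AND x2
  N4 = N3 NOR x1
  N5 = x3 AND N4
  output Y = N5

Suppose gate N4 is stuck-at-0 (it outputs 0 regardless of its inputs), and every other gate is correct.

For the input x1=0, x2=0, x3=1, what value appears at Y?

Propagate with N4 forced: N1=0, N2=1, N3=0, N4=0 [stuck-at-0], N5=0.
So Y = 0. (Without the fault it would be 1.)

0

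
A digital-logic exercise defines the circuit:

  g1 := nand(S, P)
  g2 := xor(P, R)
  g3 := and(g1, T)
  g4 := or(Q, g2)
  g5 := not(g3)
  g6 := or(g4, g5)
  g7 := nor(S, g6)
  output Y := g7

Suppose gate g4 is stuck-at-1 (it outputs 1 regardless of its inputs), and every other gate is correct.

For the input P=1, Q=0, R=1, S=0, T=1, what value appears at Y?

0

Propagate with g4 forced: g1=1, g2=0, g3=1, g4=1 [stuck-at-1], g5=0, g6=1, g7=0.
So Y = 0. (Without the fault it would be 1.)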